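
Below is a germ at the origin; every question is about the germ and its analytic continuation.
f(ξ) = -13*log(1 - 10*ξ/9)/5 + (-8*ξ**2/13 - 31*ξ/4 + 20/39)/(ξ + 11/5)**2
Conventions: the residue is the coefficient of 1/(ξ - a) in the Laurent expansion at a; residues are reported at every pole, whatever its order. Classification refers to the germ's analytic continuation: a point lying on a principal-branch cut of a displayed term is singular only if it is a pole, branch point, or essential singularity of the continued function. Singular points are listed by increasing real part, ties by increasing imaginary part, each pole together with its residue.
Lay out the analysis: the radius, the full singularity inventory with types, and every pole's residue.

Denominator factor (ξ + 11/5)^2: pole of order 2 at -11/5, modulus 11/5.
Branch term (-13/5)*log(1 - ξ/(9/10)): its argument vanishes at ξ = 9/10, a logarithmic branch point, modulus 9/10.
The radius of convergence is the smallest modulus among the singular points: 9/10.
The branch term is analytic at -11/5 and contributes nothing to the residue; only the rational part matters.
At the order-2 pole -11/5 set g(ξ) = (ξ - (-11/5))^2*(rational part) = -8*ξ**2/13 - 31*ξ/4 + 20/39.
Order-2 pole: residue = g'(a); g'(-11/5) = -1311/260, so the residue is -1311/260.
List the singular points by increasing real part (a conjugate pair: the negative imaginary part first).

Radius of convergence at 0: 9/10.
At -11/5: a pole of order 2; residue -1311/260.
At 9/10: a logarithmic branch point.


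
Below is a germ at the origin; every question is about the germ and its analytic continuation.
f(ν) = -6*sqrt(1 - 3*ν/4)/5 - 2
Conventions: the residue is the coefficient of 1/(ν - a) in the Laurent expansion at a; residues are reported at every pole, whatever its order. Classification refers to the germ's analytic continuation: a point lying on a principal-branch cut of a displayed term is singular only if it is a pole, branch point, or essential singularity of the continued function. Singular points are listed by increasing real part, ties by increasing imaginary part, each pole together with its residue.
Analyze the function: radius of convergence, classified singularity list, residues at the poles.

Radius of convergence at 0: 4/3.
At 4/3: an algebraic (square-root) branch point.

Branch term (-6/5)*sqrt(1 - ν/(4/3)): its argument vanishes at ν = 4/3, a square-root branch point, modulus 4/3.
The radius of convergence is the smallest modulus among the singular points: 4/3.


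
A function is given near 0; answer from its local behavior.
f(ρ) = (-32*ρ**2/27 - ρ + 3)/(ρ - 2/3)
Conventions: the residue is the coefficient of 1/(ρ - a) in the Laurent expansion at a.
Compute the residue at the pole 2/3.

The residue is 439/243.

At the order-1 pole 2/3 set g(ρ) = (ρ - (2/3))*f(ρ) = -32*ρ**2/27 - ρ + 3.
Simple pole: residue = g(a) at a = 2/3, which is 439/243.


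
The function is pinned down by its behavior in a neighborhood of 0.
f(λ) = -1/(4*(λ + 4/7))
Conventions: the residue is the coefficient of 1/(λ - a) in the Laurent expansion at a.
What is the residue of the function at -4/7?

The residue is -1/4.

At the order-1 pole -4/7 set g(λ) = (λ - (-4/7))*f(λ) = -1/4.
Simple pole: residue = g(a) at a = -4/7, which is -1/4.


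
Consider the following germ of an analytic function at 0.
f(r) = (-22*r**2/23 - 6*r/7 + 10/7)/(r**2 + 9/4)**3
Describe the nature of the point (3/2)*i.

The denominator factor r**2 + 9/4 vanishes at (3/2)*i and appears to the power 3; the numerator there equals (1153/322) - (9/7)*i, nonzero, and no other factor vanishes.
Hence a pole whose order is the multiplicity, 3.

The point is a pole of order 3.


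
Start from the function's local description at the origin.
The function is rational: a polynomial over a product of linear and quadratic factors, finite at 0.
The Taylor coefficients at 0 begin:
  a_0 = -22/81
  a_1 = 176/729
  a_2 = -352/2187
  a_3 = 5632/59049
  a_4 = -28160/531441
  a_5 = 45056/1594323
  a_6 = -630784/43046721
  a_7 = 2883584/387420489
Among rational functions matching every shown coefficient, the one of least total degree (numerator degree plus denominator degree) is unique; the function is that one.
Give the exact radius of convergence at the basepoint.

No rational of total degree below 2 reproduces all 8 coefficients; solving the [0/2] Pade equations on them gives f(γ) = -11/(8*(γ + 9/4)**2), whose expansion matches every shown term.
Denominator factor (γ + 9/4)^2: pole of order 2 at -9/4, modulus 9/4.
The radius of convergence is the smallest modulus among the singular points: 9/4.

The radius of convergence is 9/4.


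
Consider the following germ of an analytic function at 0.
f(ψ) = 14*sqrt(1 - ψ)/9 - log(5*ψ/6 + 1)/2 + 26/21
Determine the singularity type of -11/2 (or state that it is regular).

The point is a regular point.

There is no denominator, hence no pole anywhere.
Branch term sqrt(1 - ψ/(1)): argument at -11/2 is 13/2, nonzero, so -11/2 is not its branch point (a point on a principal cut is still regular for the continued germ).
Branch term log(1 - ψ/(-6/5)): argument at -11/2 is -43/12, nonzero, so -11/2 is not its branch point (a point on a principal cut is still regular for the continued germ).
So the germ continues analytically to -11/2.


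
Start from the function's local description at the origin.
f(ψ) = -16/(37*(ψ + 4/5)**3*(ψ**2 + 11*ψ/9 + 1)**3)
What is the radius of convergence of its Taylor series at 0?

Denominator factor (ψ**2 + 11*ψ/9 + 1)^3: discriminant -203/81, complex-conjugate roots (-11/18) + ((1/18)*sqrt(203))*i and (-11/18) - ((1/18)*sqrt(203))*i; poles of order 3, moduli 1 and 1.
Denominator factor (ψ + 4/5)^3: pole of order 3 at -4/5, modulus 4/5.
The radius of convergence is the smallest modulus among the singular points: 4/5.

The radius of convergence is 4/5.


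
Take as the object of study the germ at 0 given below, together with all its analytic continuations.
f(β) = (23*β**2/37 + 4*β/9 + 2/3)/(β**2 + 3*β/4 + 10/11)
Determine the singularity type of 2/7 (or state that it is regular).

The point is a regular point.

Denominator factors: β**2 + 3*β/4 + 10/11 = 1299/1078 at β = 2/7 — none vanishes.
So the germ continues analytically to 2/7.


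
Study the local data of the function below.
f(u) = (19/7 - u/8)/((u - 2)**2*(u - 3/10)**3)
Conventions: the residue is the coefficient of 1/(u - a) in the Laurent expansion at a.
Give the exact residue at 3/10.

At the order-3 pole 3/10 set g(u) = (u - (3/10))^3*f(u) = (19/7 - u/8)/(u - 2)**2.
Order-3 pole: residue = g''(a)/2; g''(3/10) = 1064750/584647, so the residue is 532375/584647.

The residue is 532375/584647.


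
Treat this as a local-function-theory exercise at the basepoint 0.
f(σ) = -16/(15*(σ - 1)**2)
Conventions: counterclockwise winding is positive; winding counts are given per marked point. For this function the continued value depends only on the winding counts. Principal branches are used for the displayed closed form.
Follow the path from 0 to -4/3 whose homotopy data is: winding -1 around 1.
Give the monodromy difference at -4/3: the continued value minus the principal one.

The function is rational, hence single-valued: continuing it around any pole returns the same value, so the difference is 0.

Continued minus principal equals 0.


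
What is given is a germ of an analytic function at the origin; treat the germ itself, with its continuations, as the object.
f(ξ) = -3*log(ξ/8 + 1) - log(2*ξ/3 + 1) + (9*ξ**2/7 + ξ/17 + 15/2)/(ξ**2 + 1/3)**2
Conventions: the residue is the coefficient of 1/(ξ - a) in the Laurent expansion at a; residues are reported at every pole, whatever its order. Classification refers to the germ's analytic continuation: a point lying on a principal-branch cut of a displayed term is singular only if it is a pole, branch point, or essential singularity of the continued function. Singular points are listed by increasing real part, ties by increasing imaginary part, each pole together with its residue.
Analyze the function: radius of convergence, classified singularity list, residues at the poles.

Denominator factor (ξ**2 + 1/3)^2: discriminant -4/3, complex-conjugate roots ((1/3)*sqrt(3))*i and -((1/3)*sqrt(3))*i; poles of order 2, moduli (1/3)*sqrt(3) and (1/3)*sqrt(3).
Branch term (-1)*log(1 - ξ/(-3/2)): its argument vanishes at ξ = -3/2, a logarithmic branch point, modulus 3/2.
Branch term (-3)*log(1 - ξ/(-8)): its argument vanishes at ξ = -8, a logarithmic branch point, modulus 8.
The radius of convergence is the smallest modulus among the singular points: (1/3)*sqrt(3).
The branch terms are analytic at -((1/3)*sqrt(3))*i and contribute nothing to the residue; only the rational part matters.
The factor ξ**2 + 1/3 splits as (ξ - a)(ξ - a') with a = -((1/3)*sqrt(3))*i, a' = ((1/3)*sqrt(3))*i. At the order-2 pole a set g(ξ) = (ξ - a)^2*(rational part) = [9*ξ**2/7 + ξ/17 + 15/2] / (ξ - a')^2.
Order-2 pole: residue = g'(a); g'(-((1/3)*sqrt(3))*i) = ((333/56)*sqrt(3))*i, so the residue is ((333/56)*sqrt(3))*i.
The branch terms are analytic at ((1/3)*sqrt(3))*i and contribute nothing to the residue; only the rational part matters.
The factor ξ**2 + 1/3 splits as (ξ - a)(ξ - a') with a = ((1/3)*sqrt(3))*i, a' = -((1/3)*sqrt(3))*i. At the order-2 pole a set g(ξ) = (ξ - a)^2*(rational part) = [9*ξ**2/7 + ξ/17 + 15/2] / (ξ - a')^2.
Order-2 pole: residue = g'(a); g'(((1/3)*sqrt(3))*i) = -((333/56)*sqrt(3))*i, so the residue is -((333/56)*sqrt(3))*i.
List the singular points by increasing real part (a conjugate pair: the negative imaginary part first).

Radius of convergence at 0: (1/3)*sqrt(3).
At -8: a logarithmic branch point.
At -3/2: a logarithmic branch point.
At -((1/3)*sqrt(3))*i: a pole of order 2; residue ((333/56)*sqrt(3))*i.
At ((1/3)*sqrt(3))*i: a pole of order 2; residue -((333/56)*sqrt(3))*i.


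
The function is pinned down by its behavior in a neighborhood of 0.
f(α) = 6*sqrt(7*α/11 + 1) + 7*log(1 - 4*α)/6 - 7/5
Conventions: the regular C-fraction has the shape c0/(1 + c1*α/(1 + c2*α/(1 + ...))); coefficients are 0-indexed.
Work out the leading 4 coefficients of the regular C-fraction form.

The regular C-fraction coefficients are [23/5, 455/759, -161591/39468, 72755095/92430052].

Taylor coefficients (expand at 0): a_0 = 23/5, a_1 = -91/33, a_2 = -13993/1452, a_3 = -2375891/95832.
c0 = a_0 = 23/5. Peel one level at a time: if S = 1 + c*α/S' with S'(0) = 1, then c is the α-coefficient of S and S' = c*α/(S - 1).
S_1 = c0/f = 1 + (455/759)*α + (5655685/2304324)*α^2 + ...; c1 = 455/759.
S_2 = c1*α/(S_1 - 1) = 1 + (-161591/39468)*α + (3163265/981552)*α^2 + ...; c2 = -161591/39468.
S_3 = c2*α/(S_2 - 1) = 1 + (72755095/92430052)*α + ...; c3 = 72755095/92430052.


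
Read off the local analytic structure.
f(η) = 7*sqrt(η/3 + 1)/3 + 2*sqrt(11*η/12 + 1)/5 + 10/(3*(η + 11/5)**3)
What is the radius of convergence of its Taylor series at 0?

The radius of convergence is 12/11.

Denominator factor (η + 11/5)^3: pole of order 3 at -11/5, modulus 11/5.
Branch term (7/3)*sqrt(1 - η/(-3)): its argument vanishes at η = -3, a square-root branch point, modulus 3.
Branch term (2/5)*sqrt(1 - η/(-12/11)): its argument vanishes at η = -12/11, a square-root branch point, modulus 12/11.
The radius of convergence is the smallest modulus among the singular points: 12/11.


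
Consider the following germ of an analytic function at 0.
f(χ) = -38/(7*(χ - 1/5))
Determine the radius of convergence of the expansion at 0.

The radius of convergence is 1/5.

Denominator factor (χ - 1/5): pole of order 1 at 1/5, modulus 1/5.
The radius of convergence is the smallest modulus among the singular points: 1/5.


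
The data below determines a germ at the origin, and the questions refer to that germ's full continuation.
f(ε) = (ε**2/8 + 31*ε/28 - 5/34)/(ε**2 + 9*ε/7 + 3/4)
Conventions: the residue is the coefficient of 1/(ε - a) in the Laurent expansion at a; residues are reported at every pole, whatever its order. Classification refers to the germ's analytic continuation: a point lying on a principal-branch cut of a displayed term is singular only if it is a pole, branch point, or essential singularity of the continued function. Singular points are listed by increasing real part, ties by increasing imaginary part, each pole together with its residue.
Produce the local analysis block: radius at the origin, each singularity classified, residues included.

Radius of convergence at 0: (1/2)*sqrt(3).
At (-9/14) - ((1/14)*sqrt(66))*i: a pole of order 1; residue (53/112) - ((22637/251328)*sqrt(66))*i.
At (-9/14) + ((1/14)*sqrt(66))*i: a pole of order 1; residue (53/112) + ((22637/251328)*sqrt(66))*i.

Denominator factor (ε**2 + 9*ε/7 + 3/4): discriminant -66/49, complex-conjugate roots (-9/14) + ((1/14)*sqrt(66))*i and (-9/14) - ((1/14)*sqrt(66))*i; poles of order 1, moduli (1/2)*sqrt(3) and (1/2)*sqrt(3).
The radius of convergence is the smallest modulus among the singular points: (1/2)*sqrt(3).
The factor ε**2 + 9*ε/7 + 3/4 splits as (ε - a)(ε - a') with a = (-9/14) - ((1/14)*sqrt(66))*i, a' = (-9/14) + ((1/14)*sqrt(66))*i. At the order-1 pole a set g(ε) = (ε - a)*f(ε) = [ε**2/8 + 31*ε/28 - 5/34] / (ε - a').
Simple pole: residue = g(a) at a = (-9/14) - ((1/14)*sqrt(66))*i, which is (53/112) - ((22637/251328)*sqrt(66))*i.
The factor ε**2 + 9*ε/7 + 3/4 splits as (ε - a)(ε - a') with a = (-9/14) + ((1/14)*sqrt(66))*i, a' = (-9/14) - ((1/14)*sqrt(66))*i. At the order-1 pole a set g(ε) = (ε - a)*f(ε) = [ε**2/8 + 31*ε/28 - 5/34] / (ε - a').
Simple pole: residue = g(a) at a = (-9/14) + ((1/14)*sqrt(66))*i, which is (53/112) + ((22637/251328)*sqrt(66))*i.
List the singular points by increasing real part (a conjugate pair: the negative imaginary part first).


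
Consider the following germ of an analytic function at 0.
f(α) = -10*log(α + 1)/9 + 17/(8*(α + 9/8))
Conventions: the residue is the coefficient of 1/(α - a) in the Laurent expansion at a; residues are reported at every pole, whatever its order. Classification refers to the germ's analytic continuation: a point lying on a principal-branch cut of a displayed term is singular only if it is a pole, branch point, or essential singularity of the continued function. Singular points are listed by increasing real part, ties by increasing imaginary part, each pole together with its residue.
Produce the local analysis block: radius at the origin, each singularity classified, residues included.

Denominator factor (α + 9/8): pole of order 1 at -9/8, modulus 9/8.
Branch term (-10/9)*log(1 - α/(-1)): its argument vanishes at α = -1, a logarithmic branch point, modulus 1.
The radius of convergence is the smallest modulus among the singular points: 1.
The branch term is analytic at -9/8 and contributes nothing to the residue; only the rational part matters.
At the order-1 pole -9/8 set g(α) = (α - (-9/8))*(rational part) = 17/8.
Simple pole: residue = g(a) at a = -9/8, which is 17/8.
List the singular points by increasing real part (a conjugate pair: the negative imaginary part first).

Radius of convergence at 0: 1.
At -9/8: a pole of order 1; residue 17/8.
At -1: a logarithmic branch point.


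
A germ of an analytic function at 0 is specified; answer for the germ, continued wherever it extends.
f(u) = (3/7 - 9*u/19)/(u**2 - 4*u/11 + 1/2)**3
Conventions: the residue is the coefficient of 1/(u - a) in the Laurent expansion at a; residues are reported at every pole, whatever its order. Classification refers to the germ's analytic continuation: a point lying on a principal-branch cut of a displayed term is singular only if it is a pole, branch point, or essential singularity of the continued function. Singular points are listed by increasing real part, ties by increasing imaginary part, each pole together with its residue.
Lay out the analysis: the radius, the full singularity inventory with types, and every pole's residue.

Radius of convergence at 0: (1/2)*sqrt(2).
At (2/11) - ((1/22)*sqrt(226))*i: a pole of order 3; residue ((22005423/767621204)*sqrt(226))*i.
At (2/11) + ((1/22)*sqrt(226))*i: a pole of order 3; residue -((22005423/767621204)*sqrt(226))*i.

Denominator factor (u**2 - 4*u/11 + 1/2)^3: discriminant -226/121, complex-conjugate roots (2/11) + ((1/22)*sqrt(226))*i and (2/11) - ((1/22)*sqrt(226))*i; poles of order 3, moduli (1/2)*sqrt(2) and (1/2)*sqrt(2).
The radius of convergence is the smallest modulus among the singular points: (1/2)*sqrt(2).
The factor u**2 - 4*u/11 + 1/2 splits as (u - a)(u - a') with a = (2/11) - ((1/22)*sqrt(226))*i, a' = (2/11) + ((1/22)*sqrt(226))*i. At the order-3 pole a set g(u) = (u - a)^3*f(u) = [3/7 - 9*u/19] / (u - a')^3.
Order-3 pole: residue = g''(a)/2; g''((2/11) - ((1/22)*sqrt(226))*i) = ((22005423/383810602)*sqrt(226))*i, so the residue is ((22005423/767621204)*sqrt(226))*i.
The factor u**2 - 4*u/11 + 1/2 splits as (u - a)(u - a') with a = (2/11) + ((1/22)*sqrt(226))*i, a' = (2/11) - ((1/22)*sqrt(226))*i. At the order-3 pole a set g(u) = (u - a)^3*f(u) = [3/7 - 9*u/19] / (u - a')^3.
Order-3 pole: residue = g''(a)/2; g''((2/11) + ((1/22)*sqrt(226))*i) = -((22005423/383810602)*sqrt(226))*i, so the residue is -((22005423/767621204)*sqrt(226))*i.
List the singular points by increasing real part (a conjugate pair: the negative imaginary part first).


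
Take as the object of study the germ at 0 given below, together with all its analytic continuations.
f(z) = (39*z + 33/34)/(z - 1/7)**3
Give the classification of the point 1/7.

The denominator factor z - 1/7 vanishes at 1/7 and appears to the power 3; the numerator there equals 1557/238, nonzero, and no other factor vanishes.
Hence a pole whose order is the multiplicity, 3.

The point is a pole of order 3.


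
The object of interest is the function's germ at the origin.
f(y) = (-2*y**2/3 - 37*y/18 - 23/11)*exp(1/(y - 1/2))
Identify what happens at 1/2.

The point is an essential singularity.

The exponent 1/(y - (1/2)) has a pole at 1/2, so exp(1/(y - (1/2))) takes every nonzero value near it: an essential singularity (not a pole of any order).


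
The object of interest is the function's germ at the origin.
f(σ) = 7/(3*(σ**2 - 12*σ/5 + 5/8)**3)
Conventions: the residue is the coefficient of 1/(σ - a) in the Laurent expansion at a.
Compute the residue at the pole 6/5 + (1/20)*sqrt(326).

The factor σ**2 - 12*σ/5 + 5/8 splits as (σ - a)(σ - a') with a = 6/5 + (1/20)*sqrt(326), a' = 6/5 - (1/20)*sqrt(326). At the order-3 pole a set g(σ) = (σ - a)^3*f(σ) = [7/3] / (σ - a')^3.
Order-3 pole: residue = g''(a)/2; g''(6/5 + (1/20)*sqrt(326)) = (350000/4330747)*sqrt(326), so the residue is (175000/4330747)*sqrt(326).

The residue is (175000/4330747)*sqrt(326).


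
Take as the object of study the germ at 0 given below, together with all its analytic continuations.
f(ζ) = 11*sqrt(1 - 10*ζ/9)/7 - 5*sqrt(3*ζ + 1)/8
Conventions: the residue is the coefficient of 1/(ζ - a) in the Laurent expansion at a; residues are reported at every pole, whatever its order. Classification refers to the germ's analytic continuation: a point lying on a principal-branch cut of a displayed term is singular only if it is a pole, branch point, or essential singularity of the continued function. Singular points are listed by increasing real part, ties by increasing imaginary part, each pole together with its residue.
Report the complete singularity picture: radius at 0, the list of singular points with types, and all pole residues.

Branch term (-5/8)*sqrt(1 - ζ/(-1/3)): its argument vanishes at ζ = -1/3, a square-root branch point, modulus 1/3.
Branch term (11/7)*sqrt(1 - ζ/(9/10)): its argument vanishes at ζ = 9/10, a square-root branch point, modulus 9/10.
The radius of convergence is the smallest modulus among the singular points: 1/3.
List the singular points by increasing real part (a conjugate pair: the negative imaginary part first).

Radius of convergence at 0: 1/3.
At -1/3: an algebraic (square-root) branch point.
At 9/10: an algebraic (square-root) branch point.


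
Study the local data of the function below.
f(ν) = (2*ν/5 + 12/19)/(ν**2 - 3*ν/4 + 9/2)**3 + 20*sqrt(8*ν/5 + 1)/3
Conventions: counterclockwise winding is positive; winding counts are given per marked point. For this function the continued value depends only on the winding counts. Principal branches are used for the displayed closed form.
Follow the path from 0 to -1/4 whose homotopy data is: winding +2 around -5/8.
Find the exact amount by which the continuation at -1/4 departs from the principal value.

The rational part is single-valued and drops out of the difference; each branch term changes only by its own monodromy.
(20/3)*sqrt(1 - ν/(-5/8)): winding +2 is even, the square root returns to the same sheet, contribution 0.
Summing the contributions at ν = -1/4 gives 0.

Continued minus principal equals 0.


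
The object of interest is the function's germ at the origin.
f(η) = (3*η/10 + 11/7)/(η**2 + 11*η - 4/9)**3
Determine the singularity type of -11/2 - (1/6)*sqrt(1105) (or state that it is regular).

The denominator factor η**2 + 11*η - 4/9 vanishes at -11/2 - (1/6)*sqrt(1105) and appears to the power 3; the numerator there equals -11/140 - (1/20)*sqrt(1105), nonzero, and no other factor vanishes.
Hence a pole whose order is the multiplicity, 3.

The point is a pole of order 3.


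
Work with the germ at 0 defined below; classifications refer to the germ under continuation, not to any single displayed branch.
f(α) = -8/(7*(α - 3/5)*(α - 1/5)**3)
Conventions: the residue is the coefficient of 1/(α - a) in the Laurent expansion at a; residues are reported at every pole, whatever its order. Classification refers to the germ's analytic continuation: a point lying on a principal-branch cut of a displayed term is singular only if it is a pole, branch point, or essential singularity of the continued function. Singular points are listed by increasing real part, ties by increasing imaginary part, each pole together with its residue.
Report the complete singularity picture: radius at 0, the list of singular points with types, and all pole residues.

Radius of convergence at 0: 1/5.
At 1/5: a pole of order 3; residue 125/7.
At 3/5: a pole of order 1; residue -125/7.

Denominator factor (α - 3/5): pole of order 1 at 3/5, modulus 3/5.
Denominator factor (α - 1/5)^3: pole of order 3 at 1/5, modulus 1/5.
The radius of convergence is the smallest modulus among the singular points: 1/5.
At the order-3 pole 1/5 set g(α) = (α - (1/5))^3*f(α) = -8/(7*(α - 3/5)).
Order-3 pole: residue = g''(a)/2; g''(1/5) = 250/7, so the residue is 125/7.
At the order-1 pole 3/5 set g(α) = (α - (3/5))*f(α) = -8/(7*(α - 1/5)**3).
Simple pole: residue = g(a) at a = 3/5, which is -125/7.
List the singular points by increasing real part (a conjugate pair: the negative imaginary part first).


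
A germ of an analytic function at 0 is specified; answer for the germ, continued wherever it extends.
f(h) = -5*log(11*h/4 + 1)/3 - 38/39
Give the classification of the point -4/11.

The point is a logarithmic branch point.

The term (-5/3)*log(1 - h/(-4/11)) has argument 1 - -4/11/(-4/11) = 0 at -4/11: a logarithmic (infinitely-sheeted) branch point; the remaining terms are analytic or single-valued there.


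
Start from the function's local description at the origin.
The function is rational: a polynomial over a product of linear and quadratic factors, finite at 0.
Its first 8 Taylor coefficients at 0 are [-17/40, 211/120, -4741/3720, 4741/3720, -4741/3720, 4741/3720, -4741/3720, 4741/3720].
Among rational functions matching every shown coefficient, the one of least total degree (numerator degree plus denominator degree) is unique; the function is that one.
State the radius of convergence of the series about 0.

The radius of convergence is 1.

No rational of total degree below 3 reproduces all 8 coefficients; solving the [2/1] Pade equations on them gives f(x) = (15*x**2/31 + 4*x/3 - 17/40)/(x + 1), whose expansion matches every shown term.
Denominator factor (x + 1): pole of order 1 at -1, modulus 1.
The radius of convergence is the smallest modulus among the singular points: 1.


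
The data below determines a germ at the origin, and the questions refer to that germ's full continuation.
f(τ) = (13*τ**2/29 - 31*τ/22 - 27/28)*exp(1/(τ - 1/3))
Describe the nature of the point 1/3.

The point is an essential singularity.

The exponent 1/(τ - (1/3)) has a pole at 1/3, so exp(1/(τ - (1/3))) takes every nonzero value near it: an essential singularity (not a pole of any order).


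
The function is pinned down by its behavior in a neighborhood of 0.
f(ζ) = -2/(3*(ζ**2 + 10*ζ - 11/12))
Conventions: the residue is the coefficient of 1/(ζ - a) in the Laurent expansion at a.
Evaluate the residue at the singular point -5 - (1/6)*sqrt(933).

The residue is (2/933)*sqrt(933).

The factor ζ**2 + 10*ζ - 11/12 splits as (ζ - a)(ζ - a') with a = -5 - (1/6)*sqrt(933), a' = -5 + (1/6)*sqrt(933). At the order-1 pole a set g(ζ) = (ζ - a)*f(ζ) = [-2/3] / (ζ - a').
Simple pole: residue = g(a) at a = -5 - (1/6)*sqrt(933), which is (2/933)*sqrt(933).


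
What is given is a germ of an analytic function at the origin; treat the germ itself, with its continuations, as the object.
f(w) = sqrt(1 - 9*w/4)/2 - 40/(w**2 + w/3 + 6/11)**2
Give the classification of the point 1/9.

Denominator factors: w**2 + w/3 + 6/11 = 530/891 at w = 1/9 — none vanishes.
Branch term sqrt(1 - w/(4/9)): argument at 1/9 is 3/4, nonzero, so 1/9 is not its branch point (a point on a principal cut is still regular for the continued germ).
So the germ continues analytically to 1/9.

The point is a regular point.


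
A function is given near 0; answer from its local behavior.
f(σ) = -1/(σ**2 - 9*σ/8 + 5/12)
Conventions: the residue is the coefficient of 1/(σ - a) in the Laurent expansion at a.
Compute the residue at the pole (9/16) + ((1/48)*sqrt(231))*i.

The factor σ**2 - 9*σ/8 + 5/12 splits as (σ - a)(σ - a') with a = (9/16) + ((1/48)*sqrt(231))*i, a' = (9/16) - ((1/48)*sqrt(231))*i. At the order-1 pole a set g(σ) = (σ - a)*f(σ) = [-1] / (σ - a').
Simple pole: residue = g(a) at a = (9/16) + ((1/48)*sqrt(231))*i, which is ((8/77)*sqrt(231))*i.

The residue is ((8/77)*sqrt(231))*i.


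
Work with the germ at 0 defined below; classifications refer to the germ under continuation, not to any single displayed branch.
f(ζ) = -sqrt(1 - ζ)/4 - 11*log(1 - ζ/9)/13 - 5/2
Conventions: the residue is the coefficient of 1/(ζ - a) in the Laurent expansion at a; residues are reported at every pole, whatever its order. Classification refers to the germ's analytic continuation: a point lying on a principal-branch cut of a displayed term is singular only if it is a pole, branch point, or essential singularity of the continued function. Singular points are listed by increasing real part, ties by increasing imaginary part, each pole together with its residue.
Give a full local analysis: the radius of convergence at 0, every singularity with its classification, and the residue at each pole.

Radius of convergence at 0: 1.
At 1: an algebraic (square-root) branch point.
At 9: a logarithmic branch point.

Branch term (-11/13)*log(1 - ζ/(9)): its argument vanishes at ζ = 9, a logarithmic branch point, modulus 9.
Branch term (-1/4)*sqrt(1 - ζ/(1)): its argument vanishes at ζ = 1, a square-root branch point, modulus 1.
The radius of convergence is the smallest modulus among the singular points: 1.
List the singular points by increasing real part (a conjugate pair: the negative imaginary part first).


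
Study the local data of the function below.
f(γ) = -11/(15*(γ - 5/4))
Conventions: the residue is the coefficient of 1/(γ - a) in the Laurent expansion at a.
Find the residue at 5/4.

At the order-1 pole 5/4 set g(γ) = (γ - (5/4))*f(γ) = -11/15.
Simple pole: residue = g(a) at a = 5/4, which is -11/15.

The residue is -11/15.


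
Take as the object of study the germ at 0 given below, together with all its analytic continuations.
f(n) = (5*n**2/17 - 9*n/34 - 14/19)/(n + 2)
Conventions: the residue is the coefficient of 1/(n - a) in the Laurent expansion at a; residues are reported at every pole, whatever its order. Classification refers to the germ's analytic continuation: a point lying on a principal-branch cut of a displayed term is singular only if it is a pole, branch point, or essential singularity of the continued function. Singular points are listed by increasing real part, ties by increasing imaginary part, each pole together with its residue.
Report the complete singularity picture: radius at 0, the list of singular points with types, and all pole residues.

Radius of convergence at 0: 2.
At -2: a pole of order 1; residue 313/323.

Denominator factor (n + 2): pole of order 1 at -2, modulus 2.
The radius of convergence is the smallest modulus among the singular points: 2.
At the order-1 pole -2 set g(n) = (n - (-2))*f(n) = 5*n**2/17 - 9*n/34 - 14/19.
Simple pole: residue = g(a) at a = -2, which is 313/323.


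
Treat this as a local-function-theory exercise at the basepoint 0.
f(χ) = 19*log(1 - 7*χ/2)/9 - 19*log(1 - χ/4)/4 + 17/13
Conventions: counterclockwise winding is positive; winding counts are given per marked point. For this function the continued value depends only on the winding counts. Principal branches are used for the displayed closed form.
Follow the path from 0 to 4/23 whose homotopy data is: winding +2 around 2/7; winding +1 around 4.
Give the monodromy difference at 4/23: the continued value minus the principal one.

Continued minus principal equals -(19/18)*pi*i.

The rational part is single-valued and drops out of the difference; each branch term changes only by its own monodromy.
(19/9)*log(1 - χ/(2/7)): each positive loop around 2/7 adds 2*pi*i to the log, so winding +2 contributes (19/9)*(2)*2*pi*i = (76/9)*pi*i.
(-19/4)*log(1 - χ/(4)): each positive loop around 4 adds 2*pi*i to the log, so winding +1 contributes (-19/4)*(1)*2*pi*i = -(19/2)*pi*i.
Summing the contributions at χ = 4/23 gives -(19/18)*pi*i.


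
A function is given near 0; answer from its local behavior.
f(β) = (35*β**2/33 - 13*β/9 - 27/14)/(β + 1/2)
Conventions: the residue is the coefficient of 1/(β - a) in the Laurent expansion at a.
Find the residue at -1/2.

At the order-1 pole -1/2 set g(β) = (β - (-1/2))*f(β) = 35*β**2/33 - 13*β/9 - 27/14.
Simple pole: residue = g(a) at a = -1/2, which is -2609/2772.

The residue is -2609/2772.


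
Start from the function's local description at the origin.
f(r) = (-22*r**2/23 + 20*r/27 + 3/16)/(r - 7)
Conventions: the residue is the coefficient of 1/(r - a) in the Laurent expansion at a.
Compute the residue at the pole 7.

At the order-1 pole 7 set g(r) = (r - (7))*f(r) = -22*r**2/23 + 20*r/27 + 3/16.
Simple pole: residue = g(a) at a = 7, which is -412313/9936.

The residue is -412313/9936.


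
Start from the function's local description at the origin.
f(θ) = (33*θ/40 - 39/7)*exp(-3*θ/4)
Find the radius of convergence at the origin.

The radius of convergence is infinite.

The factor exp(-3*θ/4) is entire and contributes no finite singular point.
The polynomial part has no poles.
No finite singular points: the Taylor series at 0 converges everywhere.


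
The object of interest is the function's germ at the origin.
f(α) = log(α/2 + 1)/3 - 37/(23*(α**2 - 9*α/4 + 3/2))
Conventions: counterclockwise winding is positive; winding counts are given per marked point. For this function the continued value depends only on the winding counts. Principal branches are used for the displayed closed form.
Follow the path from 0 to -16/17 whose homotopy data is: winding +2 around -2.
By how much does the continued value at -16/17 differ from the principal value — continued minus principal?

Continued minus principal equals (4/3)*pi*i.

The rational part is single-valued and drops out of the difference; each branch term changes only by its own monodromy.
(1/3)*log(1 - α/(-2)): each positive loop around -2 adds 2*pi*i to the log, so winding +2 contributes (1/3)*(2)*2*pi*i = (4/3)*pi*i.
Summing the contributions at α = -16/17 gives (4/3)*pi*i.


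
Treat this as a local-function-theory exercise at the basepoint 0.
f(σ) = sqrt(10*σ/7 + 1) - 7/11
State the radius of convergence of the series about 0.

The radius of convergence is 7/10.

Branch term (1)*sqrt(1 - σ/(-7/10)): its argument vanishes at σ = -7/10, a square-root branch point, modulus 7/10.
The radius of convergence is the smallest modulus among the singular points: 7/10.


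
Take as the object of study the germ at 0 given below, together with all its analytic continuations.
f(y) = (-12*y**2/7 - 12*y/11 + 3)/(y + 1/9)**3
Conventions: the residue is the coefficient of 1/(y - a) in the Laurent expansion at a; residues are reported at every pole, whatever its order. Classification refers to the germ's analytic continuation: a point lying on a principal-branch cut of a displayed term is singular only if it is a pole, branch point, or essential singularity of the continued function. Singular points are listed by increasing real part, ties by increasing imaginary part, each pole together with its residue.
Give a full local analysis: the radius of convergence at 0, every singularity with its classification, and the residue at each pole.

Denominator factor (y + 1/9)^3: pole of order 3 at -1/9, modulus 1/9.
The radius of convergence is the smallest modulus among the singular points: 1/9.
At the order-3 pole -1/9 set g(y) = (y - (-1/9))^3*f(y) = -12*y**2/7 - 12*y/11 + 3.
Order-3 pole: residue = g''(a)/2; g''(-1/9) = -24/7, so the residue is -12/7.

Radius of convergence at 0: 1/9.
At -1/9: a pole of order 3; residue -12/7.


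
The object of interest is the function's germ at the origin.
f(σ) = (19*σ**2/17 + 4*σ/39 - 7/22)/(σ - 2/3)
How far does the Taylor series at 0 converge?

The radius of convergence is 2/3.

Denominator factor (σ - 2/3): pole of order 1 at 2/3, modulus 2/3.
The radius of convergence is the smallest modulus among the singular points: 2/3.


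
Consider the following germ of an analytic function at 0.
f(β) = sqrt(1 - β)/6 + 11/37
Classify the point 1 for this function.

The term (1/6)*sqrt(1 - β/(1)) has argument 1 - 1/(1) = 0 at 1: a square-root (algebraic, two-sheeted) branch point; the remaining terms are analytic or single-valued there.

The point is an algebraic (square-root) branch point.


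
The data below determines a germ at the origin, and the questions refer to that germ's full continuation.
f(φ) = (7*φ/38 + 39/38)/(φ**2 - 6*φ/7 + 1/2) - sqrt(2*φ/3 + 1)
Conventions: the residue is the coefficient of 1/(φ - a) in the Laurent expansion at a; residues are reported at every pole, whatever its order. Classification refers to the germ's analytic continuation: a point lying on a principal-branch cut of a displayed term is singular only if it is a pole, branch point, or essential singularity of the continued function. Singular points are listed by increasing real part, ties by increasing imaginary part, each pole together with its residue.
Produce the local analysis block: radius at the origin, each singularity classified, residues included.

Radius of convergence at 0: (1/2)*sqrt(2).
At -3/2: an algebraic (square-root) branch point.
At (3/7) - ((1/14)*sqrt(62))*i: a pole of order 1; residue (7/76) + ((147/1178)*sqrt(62))*i.
At (3/7) + ((1/14)*sqrt(62))*i: a pole of order 1; residue (7/76) - ((147/1178)*sqrt(62))*i.


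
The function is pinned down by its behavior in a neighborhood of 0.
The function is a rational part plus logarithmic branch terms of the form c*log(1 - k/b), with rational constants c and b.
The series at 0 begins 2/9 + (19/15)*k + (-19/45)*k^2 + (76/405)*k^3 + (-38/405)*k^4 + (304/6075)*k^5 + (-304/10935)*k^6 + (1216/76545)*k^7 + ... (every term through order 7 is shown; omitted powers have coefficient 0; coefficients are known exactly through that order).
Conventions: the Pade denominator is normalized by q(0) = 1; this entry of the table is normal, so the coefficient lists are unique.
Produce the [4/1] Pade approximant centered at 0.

Taylor coefficients needed (read off): a_0 = 2/9, a_1 = 19/15, a_2 = -19/45, a_3 = 76/405, a_4 = -38/405, a_5 = 304/6075.
Write the denominator as Q(k) = 1 + q1*k. Requiring Q*f - P = O(k^6) with deg P <= 4 kills the coefficients of k^5..k^5 in Q*f:
  k^5: a_5 + q1*a_4 = 0, i.e. 304/6075 + (-38/405)*q1 = 0.
Solving this linear system: q1 = 8/15.
The numerator is Q*f truncated at degree 4: P0 = a_0 = 2/9; P1 = a_1 + q1*a_0 = 187/135; P2 = a_2 + q1*a_1 = 19/75; P3 = a_3 + q1*a_2 = -76/2025; P4 = a_4 + q1*a_3 = 38/6075.

The Pade approximant has numerator coefficients [2/9, 187/135, 19/75, -76/2025, 38/6075]; denominator coefficients [1, 8/15].


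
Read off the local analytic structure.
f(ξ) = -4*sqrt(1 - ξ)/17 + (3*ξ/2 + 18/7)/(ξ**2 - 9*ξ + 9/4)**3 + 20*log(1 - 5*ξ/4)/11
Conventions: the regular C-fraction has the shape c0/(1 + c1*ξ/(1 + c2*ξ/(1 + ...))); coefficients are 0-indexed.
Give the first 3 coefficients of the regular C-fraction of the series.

The regular C-fraction coefficients are [-92/9639, 218081/3036, -136760465903/1324187832].

Taylor coefficients (expand at 0): a_0 = -92/9639, a_1 = 218081/318087, a_2 = 54864059/2544696.
c0 = a_0 = -92/9639. Peel one level at a time: if S = 1 + c*ξ/S' with S'(0) = 1, then c is the ξ-coefficient of S and S' = c*ξ/(S - 1).
S_1 = c0/f = 1 + (218081/3036)*ξ + (136760465903/18434592)*ξ^2 + ...; c1 = 218081/3036.
S_2 = c1*ξ/(S_1 - 1) = 1 + (-136760465903/1324187832)*ξ + ...; c2 = -136760465903/1324187832.


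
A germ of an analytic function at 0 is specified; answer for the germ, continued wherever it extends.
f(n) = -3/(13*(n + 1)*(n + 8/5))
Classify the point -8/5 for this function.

The point is a pole of order 1.

The denominator factor n + 8/5 vanishes at -8/5 and appears to the power 1; the numerator there equals -3/13, nonzero, and no other factor vanishes.
Hence a pole whose order is the multiplicity, 1.


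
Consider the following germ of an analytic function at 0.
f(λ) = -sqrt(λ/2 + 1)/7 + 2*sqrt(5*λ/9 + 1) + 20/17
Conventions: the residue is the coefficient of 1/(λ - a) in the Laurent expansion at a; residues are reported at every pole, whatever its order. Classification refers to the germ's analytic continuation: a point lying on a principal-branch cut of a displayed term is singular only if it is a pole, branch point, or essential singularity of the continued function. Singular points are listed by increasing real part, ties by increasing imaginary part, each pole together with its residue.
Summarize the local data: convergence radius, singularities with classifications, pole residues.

Radius of convergence at 0: 9/5.
At -2: an algebraic (square-root) branch point.
At -9/5: an algebraic (square-root) branch point.

Branch term (-1/7)*sqrt(1 - λ/(-2)): its argument vanishes at λ = -2, a square-root branch point, modulus 2.
Branch term (2)*sqrt(1 - λ/(-9/5)): its argument vanishes at λ = -9/5, a square-root branch point, modulus 9/5.
The radius of convergence is the smallest modulus among the singular points: 9/5.
List the singular points by increasing real part (a conjugate pair: the negative imaginary part first).


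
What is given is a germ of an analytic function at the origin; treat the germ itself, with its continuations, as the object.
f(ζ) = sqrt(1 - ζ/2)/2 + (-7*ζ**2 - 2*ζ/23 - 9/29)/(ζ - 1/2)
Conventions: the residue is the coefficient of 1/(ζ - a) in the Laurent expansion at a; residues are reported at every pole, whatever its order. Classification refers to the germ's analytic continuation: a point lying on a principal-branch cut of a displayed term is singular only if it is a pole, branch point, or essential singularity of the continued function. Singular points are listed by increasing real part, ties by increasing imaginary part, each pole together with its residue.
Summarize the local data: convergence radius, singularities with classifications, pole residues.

Denominator factor (ζ - 1/2): pole of order 1 at 1/2, modulus 1/2.
Branch term (1/2)*sqrt(1 - ζ/(2)): its argument vanishes at ζ = 2, a square-root branch point, modulus 2.
The radius of convergence is the smallest modulus among the singular points: 1/2.
The branch term is analytic at 1/2 and contributes nothing to the residue; only the rational part matters.
At the order-1 pole 1/2 set g(ζ) = (ζ - (1/2))*(rational part) = -7*ζ**2 - 2*ζ/23 - 9/29.
Simple pole: residue = g(a) at a = 1/2, which is -5613/2668.
List the singular points by increasing real part (a conjugate pair: the negative imaginary part first).

Radius of convergence at 0: 1/2.
At 1/2: a pole of order 1; residue -5613/2668.
At 2: an algebraic (square-root) branch point.
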